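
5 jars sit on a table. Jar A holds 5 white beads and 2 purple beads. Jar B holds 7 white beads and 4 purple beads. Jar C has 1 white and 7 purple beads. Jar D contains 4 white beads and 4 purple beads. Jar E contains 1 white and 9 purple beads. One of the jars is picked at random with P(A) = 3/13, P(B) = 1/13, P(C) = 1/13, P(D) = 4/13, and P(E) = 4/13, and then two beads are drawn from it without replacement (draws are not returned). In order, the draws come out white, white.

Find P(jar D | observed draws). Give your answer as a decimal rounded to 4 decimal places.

0.3213

For each hypothesis, P(data | H) works out to: P(data | jar A) = (5/7)(4/6) = 10/21; P(data | jar B) = (7/11)(6/10) = 21/55; P(data | jar C) = (1/8)(0/7) = 0; P(data | jar D) = (4/8)(3/7) = 3/14; P(data | jar E) = (1/10)(0/9) = 0.
Weighting by the prior gives 3/13 · 10/21 = 10/91, 1/13 · 21/55 = 21/715, 1/13 · 0 = 0, 4/13 · 3/14 = 6/91, 4/13 · 0 = 0; with total 79/385.
So P(jar D | data) = (6/91) / (79/385) = 330/1027.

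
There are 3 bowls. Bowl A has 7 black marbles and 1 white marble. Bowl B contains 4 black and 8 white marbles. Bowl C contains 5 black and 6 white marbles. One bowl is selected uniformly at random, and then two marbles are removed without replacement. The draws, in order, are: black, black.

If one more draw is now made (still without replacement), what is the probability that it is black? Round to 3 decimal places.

The likelihood of the observed sequence under each hypothesis: P(data | bowl A) = (7/8)(6/7) = 3/4; P(data | bowl B) = (4/12)(3/11) = 1/11; P(data | bowl C) = (5/11)(4/10) = 2/11.
Weighting by the prior gives 1/3 · 3/4 = 1/4, 1/3 · 1/11 = 1/33, 1/3 · 2/11 = 2/33; with total 15/44.
The posterior is then P(bowl A | data) = 0.73333, P(bowl B | data) = 0.088889, P(bowl C | data) = 0.17778.
So P(black next | data) = Σ P(black next | H) P(H | data) = (5/6)(0.73333) + (1/5)(0.088889) + (1/3)(0.17778) = 0.68815.

0.688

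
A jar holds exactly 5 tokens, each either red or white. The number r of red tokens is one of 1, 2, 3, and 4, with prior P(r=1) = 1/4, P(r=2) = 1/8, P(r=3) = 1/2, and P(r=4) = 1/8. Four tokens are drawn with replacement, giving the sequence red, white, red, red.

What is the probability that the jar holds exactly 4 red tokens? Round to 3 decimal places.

0.205

Compute the likelihood of the observed sequence for each case: P(data | r = 1) = (1/5)(4/5)(1/5)(1/5) = 4/625; P(data | r = 2) = (2/5)(3/5)(2/5)(2/5) = 24/625; P(data | r = 3) = (3/5)(2/5)(3/5)(3/5) = 54/625; P(data | r = 4) = (4/5)(1/5)(4/5)(4/5) = 64/625.
Multiplying each by its prior: 1/4 · 4/625 = 1/625, 1/8 · 24/625 = 3/625, 1/2 · 54/625 = 27/625, 1/8 · 64/625 = 8/625; these sum to 39/625.
By Bayes' rule, P(r = 4 | data) = (8/625) / (39/625) = 8/39.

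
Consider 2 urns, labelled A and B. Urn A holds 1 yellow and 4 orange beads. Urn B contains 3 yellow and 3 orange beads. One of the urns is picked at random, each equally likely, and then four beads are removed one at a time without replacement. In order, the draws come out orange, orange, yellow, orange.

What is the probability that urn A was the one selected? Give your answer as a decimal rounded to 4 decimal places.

Under each hypothesis, the probability of the observed sequence is: P(data | urn A) = (4/5)(3/4)(1/3)(2/2) = 1/5; P(data | urn B) = (3/6)(2/5)(3/4)(1/3) = 1/20.
Weighting by the prior gives 1/2 · 1/5 = 1/10, 1/2 · 1/20 = 1/40; with total 1/8.
Hence P(urn A | data) = (1/10) / (1/8) = 4/5.

0.8000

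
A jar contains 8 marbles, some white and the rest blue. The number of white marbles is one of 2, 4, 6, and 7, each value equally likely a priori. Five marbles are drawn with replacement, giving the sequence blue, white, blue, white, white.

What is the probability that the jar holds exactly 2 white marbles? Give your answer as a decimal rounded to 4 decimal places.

0.1143

Compute the likelihood of the observed sequence for each case: P(data | r = 2) = (6/8)(2/8)(6/8)(2/8)(2/8) = 0.0087891; P(data | r = 4) = (4/8)(4/8)(4/8)(4/8)(4/8) = 0.03125; P(data | r = 6) = (2/8)(6/8)(2/8)(6/8)(6/8) = 0.026367; P(data | r = 7) = (1/8)(7/8)(1/8)(7/8)(7/8) = 0.010468.
The prior-weighted likelihoods are 1/4 · 0.0087891 = 0.0021973, 1/4 · 0.03125 = 0.0078125, 1/4 · 0.026367 = 0.0065918, 1/4 · 0.010468 = 0.0026169; these sum to 0.019218.
Hence P(r = 2 | data) = (0.0021973) / (0.019218) = 0.11433.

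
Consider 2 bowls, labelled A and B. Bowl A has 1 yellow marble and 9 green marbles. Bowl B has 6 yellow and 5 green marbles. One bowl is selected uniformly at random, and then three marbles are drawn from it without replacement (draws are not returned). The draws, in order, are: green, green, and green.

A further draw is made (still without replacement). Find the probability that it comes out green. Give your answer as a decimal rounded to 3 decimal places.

0.809

For each hypothesis, P(data | H) works out to: P(data | bowl A) = (9/10)(8/9)(7/8) = 7/10; P(data | bowl B) = (5/11)(4/10)(3/9) = 2/33.
Weighting by the prior gives 1/2 · 7/10 = 7/20, 1/2 · 2/33 = 1/33; summing to 251/660.
The posterior is then P(bowl A | data) = 231/251, P(bowl B | data) = 20/251.
The predictive probability is P(green next | data) = (6/7)(231/251) + (1/4)(20/251) = 203/251.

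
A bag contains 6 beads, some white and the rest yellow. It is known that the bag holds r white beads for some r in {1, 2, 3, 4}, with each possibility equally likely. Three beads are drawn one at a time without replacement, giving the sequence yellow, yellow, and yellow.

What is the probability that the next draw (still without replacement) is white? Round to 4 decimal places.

Compute the likelihood of the observed sequence for each case: P(data | r = 1) = (5/6)(4/5)(3/4) = 1/2; P(data | r = 2) = (4/6)(3/5)(2/4) = 1/5; P(data | r = 3) = (3/6)(2/5)(1/4) = 1/20; P(data | r = 4) = (2/6)(1/5)(0/4) = 0.
Multiplying each by its prior: 1/4 · 1/2 = 1/8, 1/4 · 1/5 = 1/20, 1/4 · 1/20 = 1/80, 1/4 · 0 = 0; with total 3/16.
Normalising, the posterior is P(r = 1 | data) = 2/3, P(r = 2 | data) = 4/15, P(r = 3 | data) = 1/15, P(r = 4 | data) = 0.
Averaging over the posterior, P(white next | data) = (1/3)(2/3) + (2/3)(4/15) + (1)(1/15) = 7/15.

0.4667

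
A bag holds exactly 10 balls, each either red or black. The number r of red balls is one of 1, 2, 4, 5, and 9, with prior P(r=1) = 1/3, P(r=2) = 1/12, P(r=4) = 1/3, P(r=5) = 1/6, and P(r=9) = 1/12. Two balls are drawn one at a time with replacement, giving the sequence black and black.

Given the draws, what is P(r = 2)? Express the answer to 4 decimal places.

0.1098

Compute the likelihood of the observed sequence for each case: P(data | r = 1) = (9/10)(9/10) = 0.81; P(data | r = 2) = (8/10)(8/10) = 0.64; P(data | r = 4) = (6/10)(6/10) = 0.36; P(data | r = 5) = (5/10)(5/10) = 0.25; P(data | r = 9) = (1/10)(1/10) = 0.01.
Weighting by the prior gives 1/3 · 0.81 = 0.27, 1/12 · 0.64 = 0.053333, 1/3 · 0.36 = 0.12, 1/6 · 0.25 = 0.041667, 1/12 · 0.01 = 0.00083333; with total 0.48583.
So P(r = 2 | data) = (0.053333) / (0.48583) = 0.10978.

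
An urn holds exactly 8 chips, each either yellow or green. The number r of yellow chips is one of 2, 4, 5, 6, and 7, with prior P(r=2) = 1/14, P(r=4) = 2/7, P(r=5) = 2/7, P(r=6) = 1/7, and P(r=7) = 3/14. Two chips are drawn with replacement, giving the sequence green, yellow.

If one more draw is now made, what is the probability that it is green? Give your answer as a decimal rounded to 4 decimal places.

0.3985

Compute the likelihood of the observed sequence for each case: P(data | r = 2) = (6/8)(2/8) = 3/16; P(data | r = 4) = (4/8)(4/8) = 1/4; P(data | r = 5) = (3/8)(5/8) = 15/64; P(data | r = 6) = (2/8)(6/8) = 3/16; P(data | r = 7) = (1/8)(7/8) = 7/64.
The prior-weighted likelihoods are 1/14 · 3/16 = 3/224, 2/7 · 1/4 = 1/14, 2/7 · 15/64 = 15/224, 1/7 · 3/16 = 3/112, 3/14 · 7/64 = 3/128; summing to 181/896.
Normalising, the posterior is P(r = 2 | data) = 0.066298, P(r = 4 | data) = 0.35359, P(r = 5 | data) = 0.33149, P(r = 6 | data) = 0.1326, P(r = 7 | data) = 0.11602.
Averaging over the posterior, P(green next | data) = (3/4)(0.066298) + (1/2)(0.35359) + (3/8)(0.33149) + (1/4)(0.1326) + (1/8)(0.11602) = 0.39848.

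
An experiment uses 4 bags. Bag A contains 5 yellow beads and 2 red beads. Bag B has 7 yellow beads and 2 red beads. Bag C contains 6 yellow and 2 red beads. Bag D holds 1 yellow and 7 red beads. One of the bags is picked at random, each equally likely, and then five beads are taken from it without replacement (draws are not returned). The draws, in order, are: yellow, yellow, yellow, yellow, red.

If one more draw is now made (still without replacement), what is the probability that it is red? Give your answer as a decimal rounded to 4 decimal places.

Compute the likelihood of the observed sequence for each case: P(data | bag A) = (5/7)(4/6)(3/5)(2/4)(2/3) = 0.095238; P(data | bag B) = (7/9)(6/8)(5/7)(4/6)(2/5) = 0.11111; P(data | bag C) = (6/8)(5/7)(4/6)(3/5)(2/4) = 0.10714; P(data | bag D) = (1/8)(0/7) = 0.
The prior-weighted likelihoods are 1/4 · 0.095238 = 0.02381, 1/4 · 0.11111 = 0.027778, 1/4 · 0.10714 = 0.026786, 1/4 · 0 = 0; with total 0.078373.
Normalising, the posterior is P(bag A | data) = 0.3038, P(bag B | data) = 0.35443, P(bag C | data) = 0.34177, P(bag D | data) = 0.
Averaging over the posterior, P(red next | data) = (1/2)(0.3038) + (1/4)(0.35443) + (1/3)(0.34177) = 0.35443.

0.3544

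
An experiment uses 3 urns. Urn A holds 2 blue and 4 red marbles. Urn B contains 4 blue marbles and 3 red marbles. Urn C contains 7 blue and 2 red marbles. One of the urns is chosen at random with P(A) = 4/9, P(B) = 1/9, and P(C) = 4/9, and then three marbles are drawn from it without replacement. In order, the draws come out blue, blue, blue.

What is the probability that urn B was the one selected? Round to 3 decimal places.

The likelihood of the observed sequence under each hypothesis: P(data | urn A) = (2/6)(1/5)(0/4) = 0; P(data | urn B) = (4/7)(3/6)(2/5) = 4/35; P(data | urn C) = (7/9)(6/8)(5/7) = 5/12.
The prior-weighted likelihoods are 4/9 · 0 = 0, 1/9 · 4/35 = 4/315, 4/9 · 5/12 = 5/27; with total 187/945.
Therefore the posterior P(urn B | data) = (4/315) / (187/945) = 12/187.

0.064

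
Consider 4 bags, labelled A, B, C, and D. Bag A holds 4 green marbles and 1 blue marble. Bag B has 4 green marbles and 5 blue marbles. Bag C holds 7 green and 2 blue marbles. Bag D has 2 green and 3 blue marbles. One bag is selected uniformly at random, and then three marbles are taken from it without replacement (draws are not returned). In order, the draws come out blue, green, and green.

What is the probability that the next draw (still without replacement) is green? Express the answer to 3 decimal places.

For each hypothesis, P(data | H) works out to: P(data | bag A) = (1/5)(4/4)(3/3) = 1/5; P(data | bag B) = (5/9)(4/8)(3/7) = 5/42; P(data | bag C) = (2/9)(7/8)(6/7) = 1/6; P(data | bag D) = (3/5)(2/4)(1/3) = 1/10.
Multiplying each by its prior: 1/4 · 1/5 = 1/20, 1/4 · 5/42 = 5/168, 1/4 · 1/6 = 1/24, 1/4 · 1/10 = 1/40; with total 41/280.
The posterior is then P(bag A | data) = 14/41, P(bag B | data) = 25/123, P(bag C | data) = 35/123, P(bag D | data) = 7/41.
Averaging over the posterior, P(green next | data) = (1)(14/41) + (1/3)(25/123) + (5/6)(35/123) + (0)(7/41) = 53/82.

0.646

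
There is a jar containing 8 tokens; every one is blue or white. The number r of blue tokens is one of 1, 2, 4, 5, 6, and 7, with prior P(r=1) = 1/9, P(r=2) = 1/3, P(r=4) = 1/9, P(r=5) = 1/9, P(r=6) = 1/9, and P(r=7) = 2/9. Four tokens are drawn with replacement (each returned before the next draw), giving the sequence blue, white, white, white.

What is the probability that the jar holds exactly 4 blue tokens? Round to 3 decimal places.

Compute the likelihood of the observed sequence for each case: P(data | r = 1) = (1/8)(7/8)(7/8)(7/8) = 0.08374; P(data | r = 2) = (2/8)(6/8)(6/8)(6/8) = 0.10547; P(data | r = 4) = (4/8)(4/8)(4/8)(4/8) = 0.0625; P(data | r = 5) = (5/8)(3/8)(3/8)(3/8) = 0.032959; P(data | r = 6) = (6/8)(2/8)(2/8)(2/8) = 0.011719; P(data | r = 7) = (7/8)(1/8)(1/8)(1/8) = 0.001709.
Multiplying each by its prior: 1/9 · 0.08374 = 0.0093045, 1/3 · 0.10547 = 0.035156, 1/9 · 0.0625 = 0.0069444, 1/9 · 0.032959 = 0.0036621, 1/9 · 0.011719 = 0.0013021, 2/9 · 0.001709 = 0.00037977; these sum to 0.056749.
So P(r = 4 | data) = (0.0069444) / (0.056749) = 0.12237.

0.122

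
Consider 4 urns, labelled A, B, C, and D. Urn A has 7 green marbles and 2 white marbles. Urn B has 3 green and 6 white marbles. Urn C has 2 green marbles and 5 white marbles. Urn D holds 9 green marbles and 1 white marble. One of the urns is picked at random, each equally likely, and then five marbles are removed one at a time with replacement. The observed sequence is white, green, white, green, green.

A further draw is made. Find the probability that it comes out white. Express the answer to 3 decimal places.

0.431

For each hypothesis, P(data | H) works out to: P(data | urn A) = (2/9)(7/9)(2/9)(7/9)(7/9) = 0.023235; P(data | urn B) = (6/9)(3/9)(6/9)(3/9)(3/9) = 0.016461; P(data | urn C) = (5/7)(2/7)(5/7)(2/7)(2/7) = 0.0119; P(data | urn D) = (1/10)(9/10)(1/10)(9/10)(9/10) = 0.00729.
Weighting by the prior gives 1/4 · 0.023235 = 0.0058087, 1/4 · 0.016461 = 0.0041152, 1/4 · 0.0119 = 0.002975, 1/4 · 0.00729 = 0.0018225; summing to 0.014721.
The posterior is then P(urn A | data) = 0.39458, P(urn B | data) = 0.27954, P(urn C | data) = 0.20208, P(urn D | data) = 0.1238.
So P(white next | data) = Σ P(white next | H) P(H | data) = (2/9)(0.39458) + (2/3)(0.27954) + (5/7)(0.20208) + (1/10)(0.1238) = 0.43077.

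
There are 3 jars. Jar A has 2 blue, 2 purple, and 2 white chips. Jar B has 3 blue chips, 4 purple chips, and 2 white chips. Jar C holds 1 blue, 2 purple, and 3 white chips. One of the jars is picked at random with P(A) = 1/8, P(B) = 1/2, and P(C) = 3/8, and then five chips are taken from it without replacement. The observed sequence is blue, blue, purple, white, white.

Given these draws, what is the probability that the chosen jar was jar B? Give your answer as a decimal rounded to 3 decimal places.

Under each hypothesis, the probability of the observed sequence is: P(data | jar A) = (2/6)(1/5)(2/4)(2/3)(1/2) = 1/90; P(data | jar B) = (3/9)(2/8)(4/7)(2/6)(1/5) = 1/315; P(data | jar C) = (1/6)(0/5) = 0.
The prior-weighted likelihoods are 1/8 · 1/90 = 1/720, 1/2 · 1/315 = 1/630, 3/8 · 0 = 0; with total 1/336.
Therefore the posterior P(jar B | data) = (1/630) / (1/336) = 8/15.

0.533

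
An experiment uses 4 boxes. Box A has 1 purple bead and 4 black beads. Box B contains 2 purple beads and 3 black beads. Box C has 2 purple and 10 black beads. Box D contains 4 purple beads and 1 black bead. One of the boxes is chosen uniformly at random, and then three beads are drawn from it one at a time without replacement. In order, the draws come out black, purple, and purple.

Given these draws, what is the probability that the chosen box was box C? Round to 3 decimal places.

Under each hypothesis, the probability of the observed sequence is: P(data | box A) = (4/5)(1/4)(0/3) = 0; P(data | box B) = (3/5)(2/4)(1/3) = 1/10; P(data | box C) = (10/12)(2/11)(1/10) = 1/66; P(data | box D) = (1/5)(4/4)(3/3) = 1/5.
Multiplying each by its prior: 1/4 · 0 = 0, 1/4 · 1/10 = 1/40, 1/4 · 1/66 = 1/264, 1/4 · 1/5 = 1/20; with total 13/165.
Therefore the posterior P(box C | data) = (1/264) / (13/165) = 5/104.

0.048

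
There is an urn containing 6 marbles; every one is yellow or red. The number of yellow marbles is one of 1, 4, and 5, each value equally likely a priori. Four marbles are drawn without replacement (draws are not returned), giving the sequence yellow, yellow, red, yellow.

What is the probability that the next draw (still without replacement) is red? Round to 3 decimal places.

Under each hypothesis, the probability of the observed sequence is: P(data | r = 1) = (1/6)(0/5) = 0; P(data | r = 4) = (4/6)(3/5)(2/4)(2/3) = 2/15; P(data | r = 5) = (5/6)(4/5)(1/4)(3/3) = 1/6.
Weighting by the prior gives 1/3 · 0 = 0, 1/3 · 2/15 = 2/45, 1/3 · 1/6 = 1/18; summing to 1/10.
Normalising, the posterior is P(r = 1 | data) = 0, P(r = 4 | data) = 4/9, P(r = 5 | data) = 5/9.
Averaging over the posterior, P(red next | data) = (1/2)(4/9) + (0)(5/9) = 2/9.

0.222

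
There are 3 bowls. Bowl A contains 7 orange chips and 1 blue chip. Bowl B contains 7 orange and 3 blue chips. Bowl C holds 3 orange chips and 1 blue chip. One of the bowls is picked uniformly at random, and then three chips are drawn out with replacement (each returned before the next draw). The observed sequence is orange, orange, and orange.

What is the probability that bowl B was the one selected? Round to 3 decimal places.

For each hypothesis, P(data | H) works out to: P(data | bowl A) = (7/8)(7/8)(7/8) = 0.66992; P(data | bowl B) = (7/10)(7/10)(7/10) = 0.343; P(data | bowl C) = (3/4)(3/4)(3/4) = 0.42188.
Multiplying each by its prior: 1/3 · 0.66992 = 0.22331, 1/3 · 0.343 = 0.11433, 1/3 · 0.42188 = 0.14062; these sum to 0.47827.
Therefore the posterior P(bowl B | data) = (0.11433) / (0.47827) = 0.23906.

0.239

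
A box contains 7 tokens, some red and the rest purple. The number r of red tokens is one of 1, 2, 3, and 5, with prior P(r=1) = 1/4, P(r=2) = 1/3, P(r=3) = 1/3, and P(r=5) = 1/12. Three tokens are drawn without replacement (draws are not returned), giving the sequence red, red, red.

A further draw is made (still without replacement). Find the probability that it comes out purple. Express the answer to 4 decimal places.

0.6429

Compute the likelihood of the observed sequence for each case: P(data | r = 1) = (1/7)(0/6) = 0; P(data | r = 2) = (2/7)(1/6)(0/5) = 0; P(data | r = 3) = (3/7)(2/6)(1/5) = 1/35; P(data | r = 5) = (5/7)(4/6)(3/5) = 2/7.
Multiplying each by its prior: 1/4 · 0 = 0, 1/3 · 0 = 0, 1/3 · 1/35 = 1/105, 1/12 · 2/7 = 1/42; summing to 1/30.
Normalising, the posterior is P(r = 1 | data) = 0, P(r = 2 | data) = 0, P(r = 3 | data) = 2/7, P(r = 5 | data) = 5/7.
The predictive probability is P(purple next | data) = (1)(2/7) + (1/2)(5/7) = 9/14.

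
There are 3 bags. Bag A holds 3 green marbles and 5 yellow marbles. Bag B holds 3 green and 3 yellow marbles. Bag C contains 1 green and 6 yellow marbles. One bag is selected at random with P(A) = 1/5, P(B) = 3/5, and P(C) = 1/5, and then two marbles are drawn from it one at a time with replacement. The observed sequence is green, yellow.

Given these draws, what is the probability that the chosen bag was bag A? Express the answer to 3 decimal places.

The likelihood of the observed sequence under each hypothesis: P(data | bag A) = (3/8)(5/8) = 0.23438; P(data | bag B) = (3/6)(3/6) = 0.25; P(data | bag C) = (1/7)(6/7) = 0.12245.
The prior-weighted likelihoods are 1/5 · 0.23438 = 0.046875, 3/5 · 0.25 = 0.15, 1/5 · 0.12245 = 0.02449; summing to 0.22136.
So P(bag A | data) = (0.046875) / (0.22136) = 0.21175.

0.212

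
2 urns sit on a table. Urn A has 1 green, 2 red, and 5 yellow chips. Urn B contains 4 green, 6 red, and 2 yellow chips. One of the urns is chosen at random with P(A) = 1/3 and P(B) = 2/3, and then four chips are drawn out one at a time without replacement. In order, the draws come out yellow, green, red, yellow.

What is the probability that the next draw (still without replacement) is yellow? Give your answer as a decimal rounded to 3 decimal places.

Under each hypothesis, the probability of the observed sequence is: P(data | urn A) = (5/8)(1/7)(2/6)(4/5) = 0.02381; P(data | urn B) = (2/12)(4/11)(6/10)(1/9) = 0.0040404.
Weighting by the prior gives 1/3 · 0.02381 = 0.0079365, 2/3 · 0.0040404 = 0.0026936; with total 0.01063.
Normalising, the posterior is P(urn A | data) = 0.74661, P(urn B | data) = 0.25339.
Averaging over the posterior, P(yellow next | data) = (3/4)(0.74661) + (0)(0.25339) = 0.55995.

0.560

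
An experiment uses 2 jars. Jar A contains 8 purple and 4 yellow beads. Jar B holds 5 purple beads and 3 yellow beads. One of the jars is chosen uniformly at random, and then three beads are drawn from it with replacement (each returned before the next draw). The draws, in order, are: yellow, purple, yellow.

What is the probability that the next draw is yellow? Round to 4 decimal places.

0.3559

Under each hypothesis, the probability of the observed sequence is: P(data | jar A) = (4/12)(8/12)(4/12) = 0.074074; P(data | jar B) = (3/8)(5/8)(3/8) = 0.087891.
The prior-weighted likelihoods are 1/2 · 0.074074 = 0.037037, 1/2 · 0.087891 = 0.043945; summing to 0.080982.
Dividing through by the total gives posterior P(jar A | data) = 0.45735, P(jar B | data) = 0.54265.
The predictive probability is P(yellow next | data) = (1/3)(0.45735) + (3/8)(0.54265) = 0.35594.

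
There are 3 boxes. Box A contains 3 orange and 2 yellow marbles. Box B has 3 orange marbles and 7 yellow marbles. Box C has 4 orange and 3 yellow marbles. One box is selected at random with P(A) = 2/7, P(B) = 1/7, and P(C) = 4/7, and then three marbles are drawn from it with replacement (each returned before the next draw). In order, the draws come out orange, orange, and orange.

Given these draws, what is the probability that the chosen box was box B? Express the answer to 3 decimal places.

0.022

The likelihood of the observed sequence under each hypothesis: P(data | box A) = (3/5)(3/5)(3/5) = 0.216; P(data | box B) = (3/10)(3/10)(3/10) = 0.027; P(data | box C) = (4/7)(4/7)(4/7) = 0.18659.
Multiplying each by its prior: 2/7 · 0.216 = 0.061714, 1/7 · 0.027 = 0.0038571, 4/7 · 0.18659 = 0.10662; these sum to 0.17219.
Therefore the posterior P(box B | data) = (0.0038571) / (0.17219) = 0.0224.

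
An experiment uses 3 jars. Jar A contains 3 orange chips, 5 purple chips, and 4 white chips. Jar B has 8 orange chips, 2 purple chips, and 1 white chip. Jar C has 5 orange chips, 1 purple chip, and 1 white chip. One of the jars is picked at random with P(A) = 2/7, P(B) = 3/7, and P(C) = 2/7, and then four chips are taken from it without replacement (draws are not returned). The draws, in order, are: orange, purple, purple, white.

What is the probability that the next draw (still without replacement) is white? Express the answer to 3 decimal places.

0.326

The likelihood of the observed sequence under each hypothesis: P(data | jar A) = (3/12)(5/11)(4/10)(4/9) = 0.020202; P(data | jar B) = (8/11)(2/10)(1/9)(1/8) = 0.0020202; P(data | jar C) = (5/7)(1/6)(0/5) = 0.
Weighting by the prior gives 2/7 · 0.020202 = 0.005772, 3/7 · 0.0020202 = 0.0008658, 2/7 · 0 = 0; summing to 0.0066378.
The posterior is then P(jar A | data) = 0.86957, P(jar B | data) = 0.13043, P(jar C | data) = 0.
Averaging over the posterior, P(white next | data) = (3/8)(0.86957) + (0)(0.13043) = 0.32609.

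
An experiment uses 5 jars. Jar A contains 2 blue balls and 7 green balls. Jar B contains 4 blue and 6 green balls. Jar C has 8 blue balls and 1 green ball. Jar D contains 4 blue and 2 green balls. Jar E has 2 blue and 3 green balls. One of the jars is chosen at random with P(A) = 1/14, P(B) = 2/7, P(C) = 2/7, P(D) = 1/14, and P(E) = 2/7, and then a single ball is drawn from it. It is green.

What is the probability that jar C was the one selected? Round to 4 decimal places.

0.0699

The likelihood of this draw under each hypothesis: P(data | jar A) = (7/9) = 7/9; P(data | jar B) = (6/10) = 3/5; P(data | jar C) = (1/9) = 1/9; P(data | jar D) = (2/6) = 1/3; P(data | jar E) = (3/5) = 3/5.
Weighting by the prior gives 1/14 · 7/9 = 1/18, 2/7 · 3/5 = 6/35, 2/7 · 1/9 = 2/63, 1/14 · 1/3 = 1/42, 2/7 · 3/5 = 6/35; summing to 143/315.
By Bayes' rule, P(jar C | data) = (2/63) / (143/315) = 10/143.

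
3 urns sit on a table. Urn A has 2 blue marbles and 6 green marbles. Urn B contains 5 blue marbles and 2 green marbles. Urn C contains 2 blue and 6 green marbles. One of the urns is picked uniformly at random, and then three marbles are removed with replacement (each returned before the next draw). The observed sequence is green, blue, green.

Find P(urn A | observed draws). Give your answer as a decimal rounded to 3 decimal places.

0.414

The likelihood of the observed sequence under each hypothesis: P(data | urn A) = (6/8)(2/8)(6/8) = 0.14062; P(data | urn B) = (2/7)(5/7)(2/7) = 0.058309; P(data | urn C) = (6/8)(2/8)(6/8) = 0.14062.
Multiplying each by its prior: 1/3 · 0.14062 = 0.046875, 1/3 · 0.058309 = 0.019436, 1/3 · 0.14062 = 0.046875; with total 0.11319.
So P(urn A | data) = (0.046875) / (0.11319) = 0.41414.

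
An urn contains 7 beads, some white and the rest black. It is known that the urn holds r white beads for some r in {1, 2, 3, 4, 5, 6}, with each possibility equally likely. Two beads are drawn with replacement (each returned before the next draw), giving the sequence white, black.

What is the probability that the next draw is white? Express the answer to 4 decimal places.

0.5000

Under each hypothesis, the probability of the observed sequence is: P(data | r = 1) = (1/7)(6/7) = 6/49; P(data | r = 2) = (2/7)(5/7) = 10/49; P(data | r = 3) = (3/7)(4/7) = 12/49; P(data | r = 4) = (4/7)(3/7) = 12/49; P(data | r = 5) = (5/7)(2/7) = 10/49; P(data | r = 6) = (6/7)(1/7) = 6/49.
The prior-weighted likelihoods are 1/6 · 6/49 = 1/49, 1/6 · 10/49 = 5/147, 1/6 · 12/49 = 2/49, 1/6 · 12/49 = 2/49, 1/6 · 10/49 = 5/147, 1/6 · 6/49 = 1/49; summing to 4/21.
Normalising, the posterior is P(r = 1 | data) = 3/28, P(r = 2 | data) = 5/28, P(r = 3 | data) = 3/14, P(r = 4 | data) = 3/14, P(r = 5 | data) = 5/28, P(r = 6 | data) = 3/28.
The predictive probability is P(white next | data) = (1/7)(3/28) + (2/7)(5/28) + (3/7)(3/14) + (4/7)(3/14) + (5/7)(5/28) + (6/7)(3/28) = 1/2.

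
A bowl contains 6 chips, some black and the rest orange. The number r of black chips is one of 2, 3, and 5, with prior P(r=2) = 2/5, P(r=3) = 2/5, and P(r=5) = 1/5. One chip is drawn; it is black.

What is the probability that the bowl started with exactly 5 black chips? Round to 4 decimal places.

0.3333

The likelihood of this draw under each hypothesis: P(data | r = 2) = (2/6) = 1/3; P(data | r = 3) = (3/6) = 1/2; P(data | r = 5) = (5/6) = 5/6.
Weighting by the prior gives 2/5 · 1/3 = 2/15, 2/5 · 1/2 = 1/5, 1/5 · 5/6 = 1/6; with total 1/2.
So P(r = 5 | data) = (1/6) / (1/2) = 1/3.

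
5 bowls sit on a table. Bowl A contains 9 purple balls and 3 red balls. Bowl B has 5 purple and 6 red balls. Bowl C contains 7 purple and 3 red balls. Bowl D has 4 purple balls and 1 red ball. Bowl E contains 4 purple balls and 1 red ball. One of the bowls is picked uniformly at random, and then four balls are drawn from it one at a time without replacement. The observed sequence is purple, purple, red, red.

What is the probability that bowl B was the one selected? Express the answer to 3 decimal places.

Under each hypothesis, the probability of the observed sequence is: P(data | bowl A) = (9/12)(8/11)(3/10)(2/9) = 0.036364; P(data | bowl B) = (5/11)(4/10)(6/9)(5/8) = 0.075758; P(data | bowl C) = (7/10)(6/9)(3/8)(2/7) = 0.05; P(data | bowl D) = (4/5)(3/4)(1/3)(0/2) = 0; P(data | bowl E) = (4/5)(3/4)(1/3)(0/2) = 0.
Weighting by the prior gives 1/5 · 0.036364 = 0.0072727, 1/5 · 0.075758 = 0.015152, 1/5 · 0.05 = 0.01, 1/5 · 0 = 0, 1/5 · 0 = 0; with total 0.032424.
Hence P(bowl B | data) = (0.015152) / (0.032424) = 0.46729.

0.467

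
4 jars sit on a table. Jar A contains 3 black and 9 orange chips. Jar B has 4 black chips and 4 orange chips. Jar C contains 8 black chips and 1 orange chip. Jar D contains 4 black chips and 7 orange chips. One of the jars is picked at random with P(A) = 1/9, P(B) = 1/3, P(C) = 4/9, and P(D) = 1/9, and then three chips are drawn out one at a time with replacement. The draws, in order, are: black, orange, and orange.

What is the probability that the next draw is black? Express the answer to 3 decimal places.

0.446

For each hypothesis, P(data | H) works out to: P(data | jar A) = (3/12)(9/12)(9/12) = 0.14062; P(data | jar B) = (4/8)(4/8)(4/8) = 0.125; P(data | jar C) = (8/9)(1/9)(1/9) = 0.010974; P(data | jar D) = (4/11)(7/11)(7/11) = 0.14726.
Multiplying each by its prior: 1/9 · 0.14062 = 0.015625, 1/3 · 0.125 = 0.041667, 4/9 · 0.010974 = 0.0048773, 1/9 · 0.14726 = 0.016362; with total 0.078531.
Normalising, the posterior is P(jar A | data) = 0.19897, P(jar B | data) = 0.53058, P(jar C | data) = 0.062107, P(jar D | data) = 0.20835.
So P(black next | data) = Σ P(black next | H) P(H | data) = (1/4)(0.19897) + (1/2)(0.53058) + (8/9)(0.062107) + (4/11)(0.20835) = 0.446.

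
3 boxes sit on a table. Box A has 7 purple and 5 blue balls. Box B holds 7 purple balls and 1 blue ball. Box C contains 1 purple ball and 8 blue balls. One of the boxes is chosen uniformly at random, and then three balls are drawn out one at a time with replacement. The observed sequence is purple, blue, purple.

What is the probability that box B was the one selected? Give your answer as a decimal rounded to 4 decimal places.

0.3852

For each hypothesis, P(data | H) works out to: P(data | box A) = (7/12)(5/12)(7/12) = 0.14178; P(data | box B) = (7/8)(1/8)(7/8) = 0.095703; P(data | box C) = (1/9)(8/9)(1/9) = 0.010974.
Weighting by the prior gives 1/3 · 0.14178 = 0.047261, 1/3 · 0.095703 = 0.031901, 1/3 · 0.010974 = 0.003658; these sum to 0.08282.
Hence P(box B | data) = (0.031901) / (0.08282) = 0.38519.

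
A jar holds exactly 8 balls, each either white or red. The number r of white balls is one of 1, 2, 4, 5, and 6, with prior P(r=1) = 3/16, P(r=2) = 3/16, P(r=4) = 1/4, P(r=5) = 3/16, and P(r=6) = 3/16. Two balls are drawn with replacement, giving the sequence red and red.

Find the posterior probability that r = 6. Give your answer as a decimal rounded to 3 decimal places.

Compute the likelihood of the observed sequence for each case: P(data | r = 1) = (7/8)(7/8) = 0.76562; P(data | r = 2) = (6/8)(6/8) = 0.5625; P(data | r = 4) = (4/8)(4/8) = 0.25; P(data | r = 5) = (3/8)(3/8) = 0.14062; P(data | r = 6) = (2/8)(2/8) = 0.0625.
The prior-weighted likelihoods are 3/16 · 0.76562 = 0.14355, 3/16 · 0.5625 = 0.10547, 1/4 · 0.25 = 0.0625, 3/16 · 0.14062 = 0.026367, 3/16 · 0.0625 = 0.011719; summing to 0.34961.
Hence P(r = 6 | data) = (0.011719) / (0.34961) = 0.03352.

0.034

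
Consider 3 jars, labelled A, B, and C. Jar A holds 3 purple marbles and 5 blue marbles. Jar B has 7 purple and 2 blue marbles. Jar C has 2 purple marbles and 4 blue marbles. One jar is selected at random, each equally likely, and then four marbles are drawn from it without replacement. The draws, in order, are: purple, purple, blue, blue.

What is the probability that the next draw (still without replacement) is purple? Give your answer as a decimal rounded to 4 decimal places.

0.2751

Compute the likelihood of the observed sequence for each case: P(data | jar A) = (3/8)(2/7)(5/6)(4/5) = 0.071429; P(data | jar B) = (7/9)(6/8)(2/7)(1/6) = 0.027778; P(data | jar C) = (2/6)(1/5)(4/4)(3/3) = 0.066667.
Weighting by the prior gives 1/3 · 0.071429 = 0.02381, 1/3 · 0.027778 = 0.0092593, 1/3 · 0.066667 = 0.022222; summing to 0.055291.
Normalising, the posterior is P(jar A | data) = 0.43062, P(jar B | data) = 0.16746, P(jar C | data) = 0.40191.
So P(purple next | data) = Σ P(purple next | H) P(H | data) = (1/4)(0.43062) + (1)(0.16746) + (0)(0.40191) = 0.27512.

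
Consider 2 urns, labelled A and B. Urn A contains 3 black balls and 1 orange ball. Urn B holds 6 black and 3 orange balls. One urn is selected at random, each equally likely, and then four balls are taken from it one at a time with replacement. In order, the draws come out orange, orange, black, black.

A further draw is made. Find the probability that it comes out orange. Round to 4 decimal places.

0.2987

Under each hypothesis, the probability of the observed sequence is: P(data | urn A) = (1/4)(1/4)(3/4)(3/4) = 0.035156; P(data | urn B) = (3/9)(3/9)(6/9)(6/9) = 0.049383.
The prior-weighted likelihoods are 1/2 · 0.035156 = 0.017578, 1/2 · 0.049383 = 0.024691; summing to 0.042269.
The posterior is then P(urn A | data) = 0.41586, P(urn B | data) = 0.58414.
So P(orange next | data) = Σ P(orange next | H) P(H | data) = (1/4)(0.41586) + (1/3)(0.58414) = 0.29868.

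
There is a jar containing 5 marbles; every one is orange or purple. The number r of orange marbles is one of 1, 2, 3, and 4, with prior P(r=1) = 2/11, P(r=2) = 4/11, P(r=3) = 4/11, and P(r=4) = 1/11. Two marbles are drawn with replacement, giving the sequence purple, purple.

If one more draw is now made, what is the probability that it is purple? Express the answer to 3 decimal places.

0.633

Compute the likelihood of the observed sequence for each case: P(data | r = 1) = (4/5)(4/5) = 16/25; P(data | r = 2) = (3/5)(3/5) = 9/25; P(data | r = 3) = (2/5)(2/5) = 4/25; P(data | r = 4) = (1/5)(1/5) = 1/25.
Multiplying each by its prior: 2/11 · 16/25 = 32/275, 4/11 · 9/25 = 36/275, 4/11 · 4/25 = 16/275, 1/11 · 1/25 = 1/275; summing to 17/55.
Dividing through by the total gives posterior P(r = 1 | data) = 32/85, P(r = 2 | data) = 36/85, P(r = 3 | data) = 16/85, P(r = 4 | data) = 1/85.
Averaging over the posterior, P(purple next | data) = (4/5)(32/85) + (3/5)(36/85) + (2/5)(16/85) + (1/5)(1/85) = 269/425.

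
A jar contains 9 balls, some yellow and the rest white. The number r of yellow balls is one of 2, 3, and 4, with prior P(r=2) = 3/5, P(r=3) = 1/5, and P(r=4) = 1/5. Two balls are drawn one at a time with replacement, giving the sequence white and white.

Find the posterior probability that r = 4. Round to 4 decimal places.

Compute the likelihood of the observed sequence for each case: P(data | r = 2) = (7/9)(7/9) = 49/81; P(data | r = 3) = (6/9)(6/9) = 4/9; P(data | r = 4) = (5/9)(5/9) = 25/81.
Weighting by the prior gives 3/5 · 49/81 = 49/135, 1/5 · 4/9 = 4/45, 1/5 · 25/81 = 5/81; with total 208/405.
Hence P(r = 4 | data) = (5/81) / (208/405) = 25/208.

0.1202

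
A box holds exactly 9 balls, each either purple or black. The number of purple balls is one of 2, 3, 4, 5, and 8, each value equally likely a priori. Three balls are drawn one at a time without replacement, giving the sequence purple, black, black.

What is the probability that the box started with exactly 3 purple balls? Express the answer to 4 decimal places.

Under each hypothesis, the probability of the observed sequence is: P(data | r = 2) = (2/9)(7/8)(6/7) = 0.16667; P(data | r = 3) = (3/9)(6/8)(5/7) = 0.17857; P(data | r = 4) = (4/9)(5/8)(4/7) = 0.15873; P(data | r = 5) = (5/9)(4/8)(3/7) = 0.11905; P(data | r = 8) = (8/9)(1/8)(0/7) = 0.
Weighting by the prior gives 1/5 · 0.16667 = 0.033333, 1/5 · 0.17857 = 0.035714, 1/5 · 0.15873 = 0.031746, 1/5 · 0.11905 = 0.02381, 1/5 · 0 = 0; these sum to 0.1246.
Therefore the posterior P(r = 3 | data) = (0.035714) / (0.1246) = 0.28662.

0.2866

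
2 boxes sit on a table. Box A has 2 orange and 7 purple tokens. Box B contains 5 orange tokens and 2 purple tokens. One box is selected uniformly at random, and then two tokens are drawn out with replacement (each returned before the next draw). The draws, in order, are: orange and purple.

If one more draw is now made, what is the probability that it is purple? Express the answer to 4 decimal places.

For each hypothesis, P(data | H) works out to: P(data | box A) = (2/9)(7/9) = 0.17284; P(data | box B) = (5/7)(2/7) = 0.20408.
Weighting by the prior gives 1/2 · 0.17284 = 0.08642, 1/2 · 0.20408 = 0.10204; summing to 0.18846.
The posterior is then P(box A | data) = 0.45856, P(box B | data) = 0.54144.
So P(purple next | data) = Σ P(purple next | H) P(H | data) = (7/9)(0.45856) + (2/7)(0.54144) = 0.51135.

0.5114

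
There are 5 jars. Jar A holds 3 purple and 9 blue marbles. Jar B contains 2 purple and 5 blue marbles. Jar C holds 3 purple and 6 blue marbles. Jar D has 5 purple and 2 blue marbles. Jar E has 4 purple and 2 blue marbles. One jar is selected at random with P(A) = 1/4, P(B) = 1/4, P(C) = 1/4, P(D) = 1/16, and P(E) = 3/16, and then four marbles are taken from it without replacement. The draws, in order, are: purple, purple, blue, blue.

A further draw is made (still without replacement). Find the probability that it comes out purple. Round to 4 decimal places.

0.3815

Compute the likelihood of the observed sequence for each case: P(data | jar A) = (3/12)(2/11)(9/10)(8/9) = 0.036364; P(data | jar B) = (2/7)(1/6)(5/5)(4/4) = 0.047619; P(data | jar C) = (3/9)(2/8)(6/7)(5/6) = 0.059524; P(data | jar D) = (5/7)(4/6)(2/5)(1/4) = 0.047619; P(data | jar E) = (4/6)(3/5)(2/4)(1/3) = 0.066667.
Weighting by the prior gives 1/4 · 0.036364 = 0.0090909, 1/4 · 0.047619 = 0.011905, 1/4 · 0.059524 = 0.014881, 1/16 · 0.047619 = 0.0029762, 3/16 · 0.066667 = 0.0125; these sum to 0.051353.
The posterior is then P(jar A | data) = 0.17703, P(jar B | data) = 0.23182, P(jar C | data) = 0.28978, P(jar D | data) = 0.057956, P(jar E | data) = 0.24341.
So P(purple next | data) = Σ P(purple next | H) P(H | data) = (1/8)(0.17703) + (0)(0.23182) + (1/5)(0.28978) + (1)(0.057956) + (1)(0.24341) = 0.38145.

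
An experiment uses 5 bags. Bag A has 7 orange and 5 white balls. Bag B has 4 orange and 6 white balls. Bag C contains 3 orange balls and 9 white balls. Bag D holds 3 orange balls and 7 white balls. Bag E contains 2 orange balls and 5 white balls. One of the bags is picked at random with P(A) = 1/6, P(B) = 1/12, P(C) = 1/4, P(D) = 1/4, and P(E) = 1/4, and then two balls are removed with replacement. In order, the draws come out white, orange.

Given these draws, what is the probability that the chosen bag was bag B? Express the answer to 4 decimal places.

For each hypothesis, P(data | H) works out to: P(data | bag A) = (5/12)(7/12) = 0.24306; P(data | bag B) = (6/10)(4/10) = 0.24; P(data | bag C) = (9/12)(3/12) = 0.1875; P(data | bag D) = (7/10)(3/10) = 0.21; P(data | bag E) = (5/7)(2/7) = 0.20408.
The prior-weighted likelihoods are 1/6 · 0.24306 = 0.040509, 1/12 · 0.24 = 0.02, 1/4 · 0.1875 = 0.046875, 1/4 · 0.21 = 0.0525, 1/4 · 0.20408 = 0.05102; with total 0.2109.
So P(bag B | data) = (0.02) / (0.2109) = 0.09483.

0.0948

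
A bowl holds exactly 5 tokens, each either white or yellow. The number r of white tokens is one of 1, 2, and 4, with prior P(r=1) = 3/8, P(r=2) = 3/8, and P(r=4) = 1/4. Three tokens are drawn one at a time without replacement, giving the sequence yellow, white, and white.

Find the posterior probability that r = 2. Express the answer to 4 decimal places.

0.4286

For each hypothesis, P(data | H) works out to: P(data | r = 1) = (4/5)(1/4)(0/3) = 0; P(data | r = 2) = (3/5)(2/4)(1/3) = 1/10; P(data | r = 4) = (1/5)(4/4)(3/3) = 1/5.
Multiplying each by its prior: 3/8 · 0 = 0, 3/8 · 1/10 = 3/80, 1/4 · 1/5 = 1/20; with total 7/80.
So P(r = 2 | data) = (3/80) / (7/80) = 3/7.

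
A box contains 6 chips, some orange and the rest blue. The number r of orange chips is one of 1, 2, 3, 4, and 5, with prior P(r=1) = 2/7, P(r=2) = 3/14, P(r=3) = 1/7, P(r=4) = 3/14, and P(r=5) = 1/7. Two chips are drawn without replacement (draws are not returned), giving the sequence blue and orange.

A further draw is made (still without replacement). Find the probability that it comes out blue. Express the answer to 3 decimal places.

0.552

Under each hypothesis, the probability of the observed sequence is: P(data | r = 1) = (5/6)(1/5) = 1/6; P(data | r = 2) = (4/6)(2/5) = 4/15; P(data | r = 3) = (3/6)(3/5) = 3/10; P(data | r = 4) = (2/6)(4/5) = 4/15; P(data | r = 5) = (1/6)(5/5) = 1/6.
The prior-weighted likelihoods are 2/7 · 1/6 = 1/21, 3/14 · 4/15 = 2/35, 1/7 · 3/10 = 3/70, 3/14 · 4/15 = 2/35, 1/7 · 1/6 = 1/42; with total 8/35.
The posterior is then P(r = 1 | data) = 5/24, P(r = 2 | data) = 1/4, P(r = 3 | data) = 3/16, P(r = 4 | data) = 1/4, P(r = 5 | data) = 5/48.
The predictive probability is P(blue next | data) = (1)(5/24) + (3/4)(1/4) + (1/2)(3/16) + (1/4)(1/4) + (0)(5/48) = 53/96.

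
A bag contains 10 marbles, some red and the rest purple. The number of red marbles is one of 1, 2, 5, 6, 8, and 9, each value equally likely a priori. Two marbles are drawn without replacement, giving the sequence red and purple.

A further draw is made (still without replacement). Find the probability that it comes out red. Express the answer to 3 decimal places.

For each hypothesis, P(data | H) works out to: P(data | r = 1) = (1/10)(9/9) = 1/10; P(data | r = 2) = (2/10)(8/9) = 8/45; P(data | r = 5) = (5/10)(5/9) = 5/18; P(data | r = 6) = (6/10)(4/9) = 4/15; P(data | r = 8) = (8/10)(2/9) = 8/45; P(data | r = 9) = (9/10)(1/9) = 1/10.
The prior-weighted likelihoods are 1/6 · 1/10 = 1/60, 1/6 · 8/45 = 4/135, 1/6 · 5/18 = 5/108, 1/6 · 4/15 = 2/45, 1/6 · 8/45 = 4/135, 1/6 · 1/10 = 1/60; these sum to 11/60.
Normalising, the posterior is P(r = 1 | data) = 1/11, P(r = 2 | data) = 16/99, P(r = 5 | data) = 25/99, P(r = 6 | data) = 8/33, P(r = 8 | data) = 16/99, P(r = 9 | data) = 1/11.
So P(red next | data) = Σ P(red next | H) P(H | data) = (0)(1/11) + (1/8)(16/99) + (1/2)(25/99) + (5/8)(8/33) + (7/8)(16/99) + (1)(1/11) = 35/66.

0.530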